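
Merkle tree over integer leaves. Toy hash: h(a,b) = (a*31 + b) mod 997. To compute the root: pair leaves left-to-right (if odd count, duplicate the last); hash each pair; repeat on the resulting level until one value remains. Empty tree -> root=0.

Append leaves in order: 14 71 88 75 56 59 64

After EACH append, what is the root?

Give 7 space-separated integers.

Answer: 14 505 525 512 435 531 784

Derivation:
After append 14 (leaves=[14]):
  L0: [14]
  root=14
After append 71 (leaves=[14, 71]):
  L0: [14, 71]
  L1: h(14,71)=(14*31+71)%997=505 -> [505]
  root=505
After append 88 (leaves=[14, 71, 88]):
  L0: [14, 71, 88]
  L1: h(14,71)=(14*31+71)%997=505 h(88,88)=(88*31+88)%997=822 -> [505, 822]
  L2: h(505,822)=(505*31+822)%997=525 -> [525]
  root=525
After append 75 (leaves=[14, 71, 88, 75]):
  L0: [14, 71, 88, 75]
  L1: h(14,71)=(14*31+71)%997=505 h(88,75)=(88*31+75)%997=809 -> [505, 809]
  L2: h(505,809)=(505*31+809)%997=512 -> [512]
  root=512
After append 56 (leaves=[14, 71, 88, 75, 56]):
  L0: [14, 71, 88, 75, 56]
  L1: h(14,71)=(14*31+71)%997=505 h(88,75)=(88*31+75)%997=809 h(56,56)=(56*31+56)%997=795 -> [505, 809, 795]
  L2: h(505,809)=(505*31+809)%997=512 h(795,795)=(795*31+795)%997=515 -> [512, 515]
  L3: h(512,515)=(512*31+515)%997=435 -> [435]
  root=435
After append 59 (leaves=[14, 71, 88, 75, 56, 59]):
  L0: [14, 71, 88, 75, 56, 59]
  L1: h(14,71)=(14*31+71)%997=505 h(88,75)=(88*31+75)%997=809 h(56,59)=(56*31+59)%997=798 -> [505, 809, 798]
  L2: h(505,809)=(505*31+809)%997=512 h(798,798)=(798*31+798)%997=611 -> [512, 611]
  L3: h(512,611)=(512*31+611)%997=531 -> [531]
  root=531
After append 64 (leaves=[14, 71, 88, 75, 56, 59, 64]):
  L0: [14, 71, 88, 75, 56, 59, 64]
  L1: h(14,71)=(14*31+71)%997=505 h(88,75)=(88*31+75)%997=809 h(56,59)=(56*31+59)%997=798 h(64,64)=(64*31+64)%997=54 -> [505, 809, 798, 54]
  L2: h(505,809)=(505*31+809)%997=512 h(798,54)=(798*31+54)%997=864 -> [512, 864]
  L3: h(512,864)=(512*31+864)%997=784 -> [784]
  root=784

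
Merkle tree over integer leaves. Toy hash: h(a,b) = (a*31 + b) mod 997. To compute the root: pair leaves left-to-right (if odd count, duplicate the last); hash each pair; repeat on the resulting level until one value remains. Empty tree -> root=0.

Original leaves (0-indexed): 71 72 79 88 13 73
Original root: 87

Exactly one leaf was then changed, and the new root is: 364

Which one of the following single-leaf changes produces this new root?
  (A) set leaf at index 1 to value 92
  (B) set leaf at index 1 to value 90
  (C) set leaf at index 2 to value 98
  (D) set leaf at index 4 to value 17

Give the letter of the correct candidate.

Original leaves: [71, 72, 79, 88, 13, 73]
Target new root: 364
Try each candidate change and compute the resulting root:
Candidate A: set leaf[1] = 92 -> leaves = [71, 92, 79, 88, 13, 73]
  L0: [71, 92, 79, 88, 13, 73]
  L1: h(71,92)=(71*31+92)%997=299 h(79,88)=(79*31+88)%997=543 h(13,73)=(13*31+73)%997=476 -> [299, 543, 476]
  L2: h(299,543)=(299*31+543)%997=839 h(476,476)=(476*31+476)%997=277 -> [839, 277]
  L3: h(839,277)=(839*31+277)%997=364 -> [364]
  root = 364 == target 364  ** MATCH **
Candidate B: set leaf[1] = 90 -> leaves = [71, 90, 79, 88, 13, 73]
  L0: [71, 90, 79, 88, 13, 73]
  L1: h(71,90)=(71*31+90)%997=297 h(79,88)=(79*31+88)%997=543 h(13,73)=(13*31+73)%997=476 -> [297, 543, 476]
  L2: h(297,543)=(297*31+543)%997=777 h(476,476)=(476*31+476)%997=277 -> [777, 277]
  L3: h(777,277)=(777*31+277)%997=436 -> [436]
  root = 436 != target 364
Candidate C: set leaf[2] = 98 -> leaves = [71, 72, 98, 88, 13, 73]
  L0: [71, 72, 98, 88, 13, 73]
  L1: h(71,72)=(71*31+72)%997=279 h(98,88)=(98*31+88)%997=135 h(13,73)=(13*31+73)%997=476 -> [279, 135, 476]
  L2: h(279,135)=(279*31+135)%997=808 h(476,476)=(476*31+476)%997=277 -> [808, 277]
  L3: h(808,277)=(808*31+277)%997=400 -> [400]
  root = 400 != target 364
Candidate D: set leaf[4] = 17 -> leaves = [71, 72, 79, 88, 17, 73]
  L0: [71, 72, 79, 88, 17, 73]
  L1: h(71,72)=(71*31+72)%997=279 h(79,88)=(79*31+88)%997=543 h(17,73)=(17*31+73)%997=600 -> [279, 543, 600]
  L2: h(279,543)=(279*31+543)%997=219 h(600,600)=(600*31+600)%997=257 -> [219, 257]
  L3: h(219,257)=(219*31+257)%997=67 -> [67]
  root = 67 != target 364
Candidate A produces the target root.

Answer: A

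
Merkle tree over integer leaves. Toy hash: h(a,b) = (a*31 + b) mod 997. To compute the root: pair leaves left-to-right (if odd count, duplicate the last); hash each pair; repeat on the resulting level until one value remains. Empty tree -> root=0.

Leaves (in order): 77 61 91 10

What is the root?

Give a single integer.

Answer: 953

Derivation:
L0: [77, 61, 91, 10]
L1: h(77,61)=(77*31+61)%997=454 h(91,10)=(91*31+10)%997=837 -> [454, 837]
L2: h(454,837)=(454*31+837)%997=953 -> [953]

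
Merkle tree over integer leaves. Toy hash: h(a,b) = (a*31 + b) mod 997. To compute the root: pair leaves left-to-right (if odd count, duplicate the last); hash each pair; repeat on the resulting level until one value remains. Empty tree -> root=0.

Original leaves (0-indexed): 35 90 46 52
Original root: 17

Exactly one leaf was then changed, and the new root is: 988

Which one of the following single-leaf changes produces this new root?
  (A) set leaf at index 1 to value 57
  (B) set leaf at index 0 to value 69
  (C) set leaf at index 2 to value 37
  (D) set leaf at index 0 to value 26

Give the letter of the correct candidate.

Original leaves: [35, 90, 46, 52]
Target new root: 988
Try each candidate change and compute the resulting root:
Candidate A: set leaf[1] = 57 -> leaves = [35, 57, 46, 52]
  L0: [35, 57, 46, 52]
  L1: h(35,57)=(35*31+57)%997=145 h(46,52)=(46*31+52)%997=481 -> [145, 481]
  L2: h(145,481)=(145*31+481)%997=988 -> [988]
  root = 988 == target 988  ** MATCH **
Candidate B: set leaf[0] = 69 -> leaves = [69, 90, 46, 52]
  L0: [69, 90, 46, 52]
  L1: h(69,90)=(69*31+90)%997=235 h(46,52)=(46*31+52)%997=481 -> [235, 481]
  L2: h(235,481)=(235*31+481)%997=787 -> [787]
  root = 787 != target 988
Candidate C: set leaf[2] = 37 -> leaves = [35, 90, 37, 52]
  L0: [35, 90, 37, 52]
  L1: h(35,90)=(35*31+90)%997=178 h(37,52)=(37*31+52)%997=202 -> [178, 202]
  L2: h(178,202)=(178*31+202)%997=735 -> [735]
  root = 735 != target 988
Candidate D: set leaf[0] = 26 -> leaves = [26, 90, 46, 52]
  L0: [26, 90, 46, 52]
  L1: h(26,90)=(26*31+90)%997=896 h(46,52)=(46*31+52)%997=481 -> [896, 481]
  L2: h(896,481)=(896*31+481)%997=341 -> [341]
  root = 341 != target 988
Candidate A produces the target root.

Answer: A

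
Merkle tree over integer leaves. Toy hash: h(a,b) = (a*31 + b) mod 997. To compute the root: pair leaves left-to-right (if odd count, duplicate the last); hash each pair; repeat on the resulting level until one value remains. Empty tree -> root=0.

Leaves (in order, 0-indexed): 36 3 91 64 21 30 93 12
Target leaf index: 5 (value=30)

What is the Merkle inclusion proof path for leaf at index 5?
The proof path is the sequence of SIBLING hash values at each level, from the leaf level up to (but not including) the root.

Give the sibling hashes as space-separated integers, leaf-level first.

L0 (leaves): [36, 3, 91, 64, 21, 30, 93, 12], target index=5
L1: h(36,3)=(36*31+3)%997=122 [pair 0] h(91,64)=(91*31+64)%997=891 [pair 1] h(21,30)=(21*31+30)%997=681 [pair 2] h(93,12)=(93*31+12)%997=901 [pair 3] -> [122, 891, 681, 901]
  Sibling for proof at L0: 21
L2: h(122,891)=(122*31+891)%997=685 [pair 0] h(681,901)=(681*31+901)%997=78 [pair 1] -> [685, 78]
  Sibling for proof at L1: 901
L3: h(685,78)=(685*31+78)%997=376 [pair 0] -> [376]
  Sibling for proof at L2: 685
Root: 376
Proof path (sibling hashes from leaf to root): [21, 901, 685]

Answer: 21 901 685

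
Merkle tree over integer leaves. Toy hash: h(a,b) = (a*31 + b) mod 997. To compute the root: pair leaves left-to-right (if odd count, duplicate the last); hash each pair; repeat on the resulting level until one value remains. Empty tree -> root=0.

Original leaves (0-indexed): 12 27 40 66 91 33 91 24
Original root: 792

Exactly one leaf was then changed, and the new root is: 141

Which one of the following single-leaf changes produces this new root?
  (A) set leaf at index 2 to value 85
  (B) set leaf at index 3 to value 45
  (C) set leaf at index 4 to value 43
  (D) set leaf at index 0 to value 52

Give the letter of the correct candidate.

Answer: B

Derivation:
Original leaves: [12, 27, 40, 66, 91, 33, 91, 24]
Target new root: 141
Try each candidate change and compute the resulting root:
Candidate A: set leaf[2] = 85 -> leaves = [12, 27, 85, 66, 91, 33, 91, 24]
  L0: [12, 27, 85, 66, 91, 33, 91, 24]
  L1: h(12,27)=(12*31+27)%997=399 h(85,66)=(85*31+66)%997=707 h(91,33)=(91*31+33)%997=860 h(91,24)=(91*31+24)%997=851 -> [399, 707, 860, 851]
  L2: h(399,707)=(399*31+707)%997=115 h(860,851)=(860*31+851)%997=592 -> [115, 592]
  L3: h(115,592)=(115*31+592)%997=169 -> [169]
  root = 169 != target 141
Candidate B: set leaf[3] = 45 -> leaves = [12, 27, 40, 45, 91, 33, 91, 24]
  L0: [12, 27, 40, 45, 91, 33, 91, 24]
  L1: h(12,27)=(12*31+27)%997=399 h(40,45)=(40*31+45)%997=288 h(91,33)=(91*31+33)%997=860 h(91,24)=(91*31+24)%997=851 -> [399, 288, 860, 851]
  L2: h(399,288)=(399*31+288)%997=693 h(860,851)=(860*31+851)%997=592 -> [693, 592]
  L3: h(693,592)=(693*31+592)%997=141 -> [141]
  root = 141 == target 141  ** MATCH **
Candidate C: set leaf[4] = 43 -> leaves = [12, 27, 40, 66, 43, 33, 91, 24]
  L0: [12, 27, 40, 66, 43, 33, 91, 24]
  L1: h(12,27)=(12*31+27)%997=399 h(40,66)=(40*31+66)%997=309 h(43,33)=(43*31+33)%997=369 h(91,24)=(91*31+24)%997=851 -> [399, 309, 369, 851]
  L2: h(399,309)=(399*31+309)%997=714 h(369,851)=(369*31+851)%997=326 -> [714, 326]
  L3: h(714,326)=(714*31+326)%997=526 -> [526]
  root = 526 != target 141
Candidate D: set leaf[0] = 52 -> leaves = [52, 27, 40, 66, 91, 33, 91, 24]
  L0: [52, 27, 40, 66, 91, 33, 91, 24]
  L1: h(52,27)=(52*31+27)%997=642 h(40,66)=(40*31+66)%997=309 h(91,33)=(91*31+33)%997=860 h(91,24)=(91*31+24)%997=851 -> [642, 309, 860, 851]
  L2: h(642,309)=(642*31+309)%997=271 h(860,851)=(860*31+851)%997=592 -> [271, 592]
  L3: h(271,592)=(271*31+592)%997=20 -> [20]
  root = 20 != target 141
Candidate B produces the target root.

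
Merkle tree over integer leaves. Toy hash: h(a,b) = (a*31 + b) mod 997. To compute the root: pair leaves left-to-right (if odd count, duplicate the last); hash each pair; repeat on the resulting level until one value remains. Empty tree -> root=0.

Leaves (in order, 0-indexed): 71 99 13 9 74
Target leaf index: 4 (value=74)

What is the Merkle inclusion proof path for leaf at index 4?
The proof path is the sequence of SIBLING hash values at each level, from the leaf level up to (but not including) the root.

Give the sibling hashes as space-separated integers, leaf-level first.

L0 (leaves): [71, 99, 13, 9, 74], target index=4
L1: h(71,99)=(71*31+99)%997=306 [pair 0] h(13,9)=(13*31+9)%997=412 [pair 1] h(74,74)=(74*31+74)%997=374 [pair 2] -> [306, 412, 374]
  Sibling for proof at L0: 74
L2: h(306,412)=(306*31+412)%997=925 [pair 0] h(374,374)=(374*31+374)%997=4 [pair 1] -> [925, 4]
  Sibling for proof at L1: 374
L3: h(925,4)=(925*31+4)%997=763 [pair 0] -> [763]
  Sibling for proof at L2: 925
Root: 763
Proof path (sibling hashes from leaf to root): [74, 374, 925]

Answer: 74 374 925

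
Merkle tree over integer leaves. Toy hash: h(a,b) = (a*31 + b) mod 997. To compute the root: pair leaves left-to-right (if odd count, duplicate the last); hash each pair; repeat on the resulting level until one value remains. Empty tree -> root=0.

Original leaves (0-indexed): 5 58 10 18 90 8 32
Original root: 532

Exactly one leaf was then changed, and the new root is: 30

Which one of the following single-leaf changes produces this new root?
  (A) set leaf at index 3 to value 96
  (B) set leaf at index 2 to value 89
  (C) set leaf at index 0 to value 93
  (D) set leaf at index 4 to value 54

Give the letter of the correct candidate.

Answer: C

Derivation:
Original leaves: [5, 58, 10, 18, 90, 8, 32]
Target new root: 30
Try each candidate change and compute the resulting root:
Candidate A: set leaf[3] = 96 -> leaves = [5, 58, 10, 96, 90, 8, 32]
  L0: [5, 58, 10, 96, 90, 8, 32]
  L1: h(5,58)=(5*31+58)%997=213 h(10,96)=(10*31+96)%997=406 h(90,8)=(90*31+8)%997=804 h(32,32)=(32*31+32)%997=27 -> [213, 406, 804, 27]
  L2: h(213,406)=(213*31+406)%997=30 h(804,27)=(804*31+27)%997=26 -> [30, 26]
  L3: h(30,26)=(30*31+26)%997=956 -> [956]
  root = 956 != target 30
Candidate B: set leaf[2] = 89 -> leaves = [5, 58, 89, 18, 90, 8, 32]
  L0: [5, 58, 89, 18, 90, 8, 32]
  L1: h(5,58)=(5*31+58)%997=213 h(89,18)=(89*31+18)%997=783 h(90,8)=(90*31+8)%997=804 h(32,32)=(32*31+32)%997=27 -> [213, 783, 804, 27]
  L2: h(213,783)=(213*31+783)%997=407 h(804,27)=(804*31+27)%997=26 -> [407, 26]
  L3: h(407,26)=(407*31+26)%997=679 -> [679]
  root = 679 != target 30
Candidate C: set leaf[0] = 93 -> leaves = [93, 58, 10, 18, 90, 8, 32]
  L0: [93, 58, 10, 18, 90, 8, 32]
  L1: h(93,58)=(93*31+58)%997=947 h(10,18)=(10*31+18)%997=328 h(90,8)=(90*31+8)%997=804 h(32,32)=(32*31+32)%997=27 -> [947, 328, 804, 27]
  L2: h(947,328)=(947*31+328)%997=772 h(804,27)=(804*31+27)%997=26 -> [772, 26]
  L3: h(772,26)=(772*31+26)%997=30 -> [30]
  root = 30 == target 30  ** MATCH **
Candidate D: set leaf[4] = 54 -> leaves = [5, 58, 10, 18, 54, 8, 32]
  L0: [5, 58, 10, 18, 54, 8, 32]
  L1: h(5,58)=(5*31+58)%997=213 h(10,18)=(10*31+18)%997=328 h(54,8)=(54*31+8)%997=685 h(32,32)=(32*31+32)%997=27 -> [213, 328, 685, 27]
  L2: h(213,328)=(213*31+328)%997=949 h(685,27)=(685*31+27)%997=325 -> [949, 325]
  L3: h(949,325)=(949*31+325)%997=831 -> [831]
  root = 831 != target 30
Candidate C produces the target root.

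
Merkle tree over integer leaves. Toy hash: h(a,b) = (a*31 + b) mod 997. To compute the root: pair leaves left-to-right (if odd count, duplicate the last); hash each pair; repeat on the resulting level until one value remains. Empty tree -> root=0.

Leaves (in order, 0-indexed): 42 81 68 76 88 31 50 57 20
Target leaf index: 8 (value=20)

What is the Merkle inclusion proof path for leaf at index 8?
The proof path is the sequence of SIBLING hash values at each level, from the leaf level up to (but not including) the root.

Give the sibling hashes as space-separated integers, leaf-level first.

L0 (leaves): [42, 81, 68, 76, 88, 31, 50, 57, 20], target index=8
L1: h(42,81)=(42*31+81)%997=386 [pair 0] h(68,76)=(68*31+76)%997=190 [pair 1] h(88,31)=(88*31+31)%997=765 [pair 2] h(50,57)=(50*31+57)%997=610 [pair 3] h(20,20)=(20*31+20)%997=640 [pair 4] -> [386, 190, 765, 610, 640]
  Sibling for proof at L0: 20
L2: h(386,190)=(386*31+190)%997=192 [pair 0] h(765,610)=(765*31+610)%997=397 [pair 1] h(640,640)=(640*31+640)%997=540 [pair 2] -> [192, 397, 540]
  Sibling for proof at L1: 640
L3: h(192,397)=(192*31+397)%997=367 [pair 0] h(540,540)=(540*31+540)%997=331 [pair 1] -> [367, 331]
  Sibling for proof at L2: 540
L4: h(367,331)=(367*31+331)%997=741 [pair 0] -> [741]
  Sibling for proof at L3: 367
Root: 741
Proof path (sibling hashes from leaf to root): [20, 640, 540, 367]

Answer: 20 640 540 367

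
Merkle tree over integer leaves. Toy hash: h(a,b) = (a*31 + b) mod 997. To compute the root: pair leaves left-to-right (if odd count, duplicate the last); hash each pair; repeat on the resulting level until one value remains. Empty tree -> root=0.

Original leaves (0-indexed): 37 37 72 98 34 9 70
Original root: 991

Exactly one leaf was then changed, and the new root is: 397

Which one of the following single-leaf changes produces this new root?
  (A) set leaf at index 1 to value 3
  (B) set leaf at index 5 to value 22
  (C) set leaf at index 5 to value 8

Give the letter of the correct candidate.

Answer: B

Derivation:
Original leaves: [37, 37, 72, 98, 34, 9, 70]
Target new root: 397
Try each candidate change and compute the resulting root:
Candidate A: set leaf[1] = 3 -> leaves = [37, 3, 72, 98, 34, 9, 70]
  L0: [37, 3, 72, 98, 34, 9, 70]
  L1: h(37,3)=(37*31+3)%997=153 h(72,98)=(72*31+98)%997=336 h(34,9)=(34*31+9)%997=66 h(70,70)=(70*31+70)%997=246 -> [153, 336, 66, 246]
  L2: h(153,336)=(153*31+336)%997=94 h(66,246)=(66*31+246)%997=298 -> [94, 298]
  L3: h(94,298)=(94*31+298)%997=221 -> [221]
  root = 221 != target 397
Candidate B: set leaf[5] = 22 -> leaves = [37, 37, 72, 98, 34, 22, 70]
  L0: [37, 37, 72, 98, 34, 22, 70]
  L1: h(37,37)=(37*31+37)%997=187 h(72,98)=(72*31+98)%997=336 h(34,22)=(34*31+22)%997=79 h(70,70)=(70*31+70)%997=246 -> [187, 336, 79, 246]
  L2: h(187,336)=(187*31+336)%997=151 h(79,246)=(79*31+246)%997=701 -> [151, 701]
  L3: h(151,701)=(151*31+701)%997=397 -> [397]
  root = 397 == target 397  ** MATCH **
Candidate C: set leaf[5] = 8 -> leaves = [37, 37, 72, 98, 34, 8, 70]
  L0: [37, 37, 72, 98, 34, 8, 70]
  L1: h(37,37)=(37*31+37)%997=187 h(72,98)=(72*31+98)%997=336 h(34,8)=(34*31+8)%997=65 h(70,70)=(70*31+70)%997=246 -> [187, 336, 65, 246]
  L2: h(187,336)=(187*31+336)%997=151 h(65,246)=(65*31+246)%997=267 -> [151, 267]
  L3: h(151,267)=(151*31+267)%997=960 -> [960]
  root = 960 != target 397
Candidate B produces the target root.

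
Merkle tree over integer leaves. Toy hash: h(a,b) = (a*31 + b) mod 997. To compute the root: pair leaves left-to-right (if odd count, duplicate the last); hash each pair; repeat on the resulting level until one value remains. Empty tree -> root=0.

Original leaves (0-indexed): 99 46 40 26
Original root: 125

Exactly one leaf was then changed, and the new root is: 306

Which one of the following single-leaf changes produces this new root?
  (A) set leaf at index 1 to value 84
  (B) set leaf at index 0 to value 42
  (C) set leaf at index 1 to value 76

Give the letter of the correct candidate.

Answer: A

Derivation:
Original leaves: [99, 46, 40, 26]
Target new root: 306
Try each candidate change and compute the resulting root:
Candidate A: set leaf[1] = 84 -> leaves = [99, 84, 40, 26]
  L0: [99, 84, 40, 26]
  L1: h(99,84)=(99*31+84)%997=162 h(40,26)=(40*31+26)%997=269 -> [162, 269]
  L2: h(162,269)=(162*31+269)%997=306 -> [306]
  root = 306 == target 306  ** MATCH **
Candidate B: set leaf[0] = 42 -> leaves = [42, 46, 40, 26]
  L0: [42, 46, 40, 26]
  L1: h(42,46)=(42*31+46)%997=351 h(40,26)=(40*31+26)%997=269 -> [351, 269]
  L2: h(351,269)=(351*31+269)%997=183 -> [183]
  root = 183 != target 306
Candidate C: set leaf[1] = 76 -> leaves = [99, 76, 40, 26]
  L0: [99, 76, 40, 26]
  L1: h(99,76)=(99*31+76)%997=154 h(40,26)=(40*31+26)%997=269 -> [154, 269]
  L2: h(154,269)=(154*31+269)%997=58 -> [58]
  root = 58 != target 306
Candidate A produces the target root.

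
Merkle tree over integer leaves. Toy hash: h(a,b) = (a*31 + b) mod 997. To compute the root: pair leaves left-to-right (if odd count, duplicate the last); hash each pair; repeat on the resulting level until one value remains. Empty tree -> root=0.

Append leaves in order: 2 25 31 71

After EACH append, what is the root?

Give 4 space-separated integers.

Answer: 2 87 698 738

Derivation:
After append 2 (leaves=[2]):
  L0: [2]
  root=2
After append 25 (leaves=[2, 25]):
  L0: [2, 25]
  L1: h(2,25)=(2*31+25)%997=87 -> [87]
  root=87
After append 31 (leaves=[2, 25, 31]):
  L0: [2, 25, 31]
  L1: h(2,25)=(2*31+25)%997=87 h(31,31)=(31*31+31)%997=992 -> [87, 992]
  L2: h(87,992)=(87*31+992)%997=698 -> [698]
  root=698
After append 71 (leaves=[2, 25, 31, 71]):
  L0: [2, 25, 31, 71]
  L1: h(2,25)=(2*31+25)%997=87 h(31,71)=(31*31+71)%997=35 -> [87, 35]
  L2: h(87,35)=(87*31+35)%997=738 -> [738]
  root=738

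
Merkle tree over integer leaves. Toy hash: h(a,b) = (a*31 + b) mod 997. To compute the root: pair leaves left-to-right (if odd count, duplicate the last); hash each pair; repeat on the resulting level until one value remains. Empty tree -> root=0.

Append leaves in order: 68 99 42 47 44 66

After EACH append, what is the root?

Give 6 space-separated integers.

Answer: 68 213 968 973 444 151

Derivation:
After append 68 (leaves=[68]):
  L0: [68]
  root=68
After append 99 (leaves=[68, 99]):
  L0: [68, 99]
  L1: h(68,99)=(68*31+99)%997=213 -> [213]
  root=213
After append 42 (leaves=[68, 99, 42]):
  L0: [68, 99, 42]
  L1: h(68,99)=(68*31+99)%997=213 h(42,42)=(42*31+42)%997=347 -> [213, 347]
  L2: h(213,347)=(213*31+347)%997=968 -> [968]
  root=968
After append 47 (leaves=[68, 99, 42, 47]):
  L0: [68, 99, 42, 47]
  L1: h(68,99)=(68*31+99)%997=213 h(42,47)=(42*31+47)%997=352 -> [213, 352]
  L2: h(213,352)=(213*31+352)%997=973 -> [973]
  root=973
After append 44 (leaves=[68, 99, 42, 47, 44]):
  L0: [68, 99, 42, 47, 44]
  L1: h(68,99)=(68*31+99)%997=213 h(42,47)=(42*31+47)%997=352 h(44,44)=(44*31+44)%997=411 -> [213, 352, 411]
  L2: h(213,352)=(213*31+352)%997=973 h(411,411)=(411*31+411)%997=191 -> [973, 191]
  L3: h(973,191)=(973*31+191)%997=444 -> [444]
  root=444
After append 66 (leaves=[68, 99, 42, 47, 44, 66]):
  L0: [68, 99, 42, 47, 44, 66]
  L1: h(68,99)=(68*31+99)%997=213 h(42,47)=(42*31+47)%997=352 h(44,66)=(44*31+66)%997=433 -> [213, 352, 433]
  L2: h(213,352)=(213*31+352)%997=973 h(433,433)=(433*31+433)%997=895 -> [973, 895]
  L3: h(973,895)=(973*31+895)%997=151 -> [151]
  root=151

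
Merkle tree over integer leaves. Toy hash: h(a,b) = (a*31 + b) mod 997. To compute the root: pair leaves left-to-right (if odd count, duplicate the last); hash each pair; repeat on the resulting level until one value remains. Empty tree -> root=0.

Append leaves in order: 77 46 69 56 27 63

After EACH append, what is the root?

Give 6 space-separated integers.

After append 77 (leaves=[77]):
  L0: [77]
  root=77
After append 46 (leaves=[77, 46]):
  L0: [77, 46]
  L1: h(77,46)=(77*31+46)%997=439 -> [439]
  root=439
After append 69 (leaves=[77, 46, 69]):
  L0: [77, 46, 69]
  L1: h(77,46)=(77*31+46)%997=439 h(69,69)=(69*31+69)%997=214 -> [439, 214]
  L2: h(439,214)=(439*31+214)%997=862 -> [862]
  root=862
After append 56 (leaves=[77, 46, 69, 56]):
  L0: [77, 46, 69, 56]
  L1: h(77,46)=(77*31+46)%997=439 h(69,56)=(69*31+56)%997=201 -> [439, 201]
  L2: h(439,201)=(439*31+201)%997=849 -> [849]
  root=849
After append 27 (leaves=[77, 46, 69, 56, 27]):
  L0: [77, 46, 69, 56, 27]
  L1: h(77,46)=(77*31+46)%997=439 h(69,56)=(69*31+56)%997=201 h(27,27)=(27*31+27)%997=864 -> [439, 201, 864]
  L2: h(439,201)=(439*31+201)%997=849 h(864,864)=(864*31+864)%997=729 -> [849, 729]
  L3: h(849,729)=(849*31+729)%997=129 -> [129]
  root=129
After append 63 (leaves=[77, 46, 69, 56, 27, 63]):
  L0: [77, 46, 69, 56, 27, 63]
  L1: h(77,46)=(77*31+46)%997=439 h(69,56)=(69*31+56)%997=201 h(27,63)=(27*31+63)%997=900 -> [439, 201, 900]
  L2: h(439,201)=(439*31+201)%997=849 h(900,900)=(900*31+900)%997=884 -> [849, 884]
  L3: h(849,884)=(849*31+884)%997=284 -> [284]
  root=284

Answer: 77 439 862 849 129 284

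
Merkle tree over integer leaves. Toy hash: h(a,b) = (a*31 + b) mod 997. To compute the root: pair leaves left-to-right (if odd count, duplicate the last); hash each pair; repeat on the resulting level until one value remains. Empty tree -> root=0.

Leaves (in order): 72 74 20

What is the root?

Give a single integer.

L0: [72, 74, 20]
L1: h(72,74)=(72*31+74)%997=312 h(20,20)=(20*31+20)%997=640 -> [312, 640]
L2: h(312,640)=(312*31+640)%997=342 -> [342]

Answer: 342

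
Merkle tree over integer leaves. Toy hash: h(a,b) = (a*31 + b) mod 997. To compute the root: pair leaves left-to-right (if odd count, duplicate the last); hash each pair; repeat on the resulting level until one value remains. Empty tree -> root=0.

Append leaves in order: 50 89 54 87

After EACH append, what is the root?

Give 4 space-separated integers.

Answer: 50 642 693 726

Derivation:
After append 50 (leaves=[50]):
  L0: [50]
  root=50
After append 89 (leaves=[50, 89]):
  L0: [50, 89]
  L1: h(50,89)=(50*31+89)%997=642 -> [642]
  root=642
After append 54 (leaves=[50, 89, 54]):
  L0: [50, 89, 54]
  L1: h(50,89)=(50*31+89)%997=642 h(54,54)=(54*31+54)%997=731 -> [642, 731]
  L2: h(642,731)=(642*31+731)%997=693 -> [693]
  root=693
After append 87 (leaves=[50, 89, 54, 87]):
  L0: [50, 89, 54, 87]
  L1: h(50,89)=(50*31+89)%997=642 h(54,87)=(54*31+87)%997=764 -> [642, 764]
  L2: h(642,764)=(642*31+764)%997=726 -> [726]
  root=726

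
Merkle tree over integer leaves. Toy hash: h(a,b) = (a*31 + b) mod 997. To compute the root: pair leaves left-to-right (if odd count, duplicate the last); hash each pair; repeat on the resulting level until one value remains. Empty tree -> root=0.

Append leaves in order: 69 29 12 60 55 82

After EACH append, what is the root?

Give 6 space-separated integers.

After append 69 (leaves=[69]):
  L0: [69]
  root=69
After append 29 (leaves=[69, 29]):
  L0: [69, 29]
  L1: h(69,29)=(69*31+29)%997=174 -> [174]
  root=174
After append 12 (leaves=[69, 29, 12]):
  L0: [69, 29, 12]
  L1: h(69,29)=(69*31+29)%997=174 h(12,12)=(12*31+12)%997=384 -> [174, 384]
  L2: h(174,384)=(174*31+384)%997=793 -> [793]
  root=793
After append 60 (leaves=[69, 29, 12, 60]):
  L0: [69, 29, 12, 60]
  L1: h(69,29)=(69*31+29)%997=174 h(12,60)=(12*31+60)%997=432 -> [174, 432]
  L2: h(174,432)=(174*31+432)%997=841 -> [841]
  root=841
After append 55 (leaves=[69, 29, 12, 60, 55]):
  L0: [69, 29, 12, 60, 55]
  L1: h(69,29)=(69*31+29)%997=174 h(12,60)=(12*31+60)%997=432 h(55,55)=(55*31+55)%997=763 -> [174, 432, 763]
  L2: h(174,432)=(174*31+432)%997=841 h(763,763)=(763*31+763)%997=488 -> [841, 488]
  L3: h(841,488)=(841*31+488)%997=637 -> [637]
  root=637
After append 82 (leaves=[69, 29, 12, 60, 55, 82]):
  L0: [69, 29, 12, 60, 55, 82]
  L1: h(69,29)=(69*31+29)%997=174 h(12,60)=(12*31+60)%997=432 h(55,82)=(55*31+82)%997=790 -> [174, 432, 790]
  L2: h(174,432)=(174*31+432)%997=841 h(790,790)=(790*31+790)%997=355 -> [841, 355]
  L3: h(841,355)=(841*31+355)%997=504 -> [504]
  root=504

Answer: 69 174 793 841 637 504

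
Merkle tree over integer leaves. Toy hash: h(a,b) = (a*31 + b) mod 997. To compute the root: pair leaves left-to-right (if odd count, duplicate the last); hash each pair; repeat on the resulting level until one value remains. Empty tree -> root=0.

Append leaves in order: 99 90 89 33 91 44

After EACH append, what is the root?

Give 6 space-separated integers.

Answer: 99 168 80 24 210 700

Derivation:
After append 99 (leaves=[99]):
  L0: [99]
  root=99
After append 90 (leaves=[99, 90]):
  L0: [99, 90]
  L1: h(99,90)=(99*31+90)%997=168 -> [168]
  root=168
After append 89 (leaves=[99, 90, 89]):
  L0: [99, 90, 89]
  L1: h(99,90)=(99*31+90)%997=168 h(89,89)=(89*31+89)%997=854 -> [168, 854]
  L2: h(168,854)=(168*31+854)%997=80 -> [80]
  root=80
After append 33 (leaves=[99, 90, 89, 33]):
  L0: [99, 90, 89, 33]
  L1: h(99,90)=(99*31+90)%997=168 h(89,33)=(89*31+33)%997=798 -> [168, 798]
  L2: h(168,798)=(168*31+798)%997=24 -> [24]
  root=24
After append 91 (leaves=[99, 90, 89, 33, 91]):
  L0: [99, 90, 89, 33, 91]
  L1: h(99,90)=(99*31+90)%997=168 h(89,33)=(89*31+33)%997=798 h(91,91)=(91*31+91)%997=918 -> [168, 798, 918]
  L2: h(168,798)=(168*31+798)%997=24 h(918,918)=(918*31+918)%997=463 -> [24, 463]
  L3: h(24,463)=(24*31+463)%997=210 -> [210]
  root=210
After append 44 (leaves=[99, 90, 89, 33, 91, 44]):
  L0: [99, 90, 89, 33, 91, 44]
  L1: h(99,90)=(99*31+90)%997=168 h(89,33)=(89*31+33)%997=798 h(91,44)=(91*31+44)%997=871 -> [168, 798, 871]
  L2: h(168,798)=(168*31+798)%997=24 h(871,871)=(871*31+871)%997=953 -> [24, 953]
  L3: h(24,953)=(24*31+953)%997=700 -> [700]
  root=700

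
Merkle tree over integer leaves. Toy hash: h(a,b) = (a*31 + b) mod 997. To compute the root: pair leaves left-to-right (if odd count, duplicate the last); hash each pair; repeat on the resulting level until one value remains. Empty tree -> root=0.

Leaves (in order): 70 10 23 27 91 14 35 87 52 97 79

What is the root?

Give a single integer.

Answer: 720

Derivation:
L0: [70, 10, 23, 27, 91, 14, 35, 87, 52, 97, 79]
L1: h(70,10)=(70*31+10)%997=186 h(23,27)=(23*31+27)%997=740 h(91,14)=(91*31+14)%997=841 h(35,87)=(35*31+87)%997=175 h(52,97)=(52*31+97)%997=712 h(79,79)=(79*31+79)%997=534 -> [186, 740, 841, 175, 712, 534]
L2: h(186,740)=(186*31+740)%997=524 h(841,175)=(841*31+175)%997=324 h(712,534)=(712*31+534)%997=672 -> [524, 324, 672]
L3: h(524,324)=(524*31+324)%997=616 h(672,672)=(672*31+672)%997=567 -> [616, 567]
L4: h(616,567)=(616*31+567)%997=720 -> [720]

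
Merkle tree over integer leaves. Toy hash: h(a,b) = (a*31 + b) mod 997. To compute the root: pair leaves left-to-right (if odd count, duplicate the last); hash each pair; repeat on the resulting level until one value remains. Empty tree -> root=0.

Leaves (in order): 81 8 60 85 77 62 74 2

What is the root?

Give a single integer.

Answer: 967

Derivation:
L0: [81, 8, 60, 85, 77, 62, 74, 2]
L1: h(81,8)=(81*31+8)%997=525 h(60,85)=(60*31+85)%997=948 h(77,62)=(77*31+62)%997=455 h(74,2)=(74*31+2)%997=302 -> [525, 948, 455, 302]
L2: h(525,948)=(525*31+948)%997=274 h(455,302)=(455*31+302)%997=449 -> [274, 449]
L3: h(274,449)=(274*31+449)%997=967 -> [967]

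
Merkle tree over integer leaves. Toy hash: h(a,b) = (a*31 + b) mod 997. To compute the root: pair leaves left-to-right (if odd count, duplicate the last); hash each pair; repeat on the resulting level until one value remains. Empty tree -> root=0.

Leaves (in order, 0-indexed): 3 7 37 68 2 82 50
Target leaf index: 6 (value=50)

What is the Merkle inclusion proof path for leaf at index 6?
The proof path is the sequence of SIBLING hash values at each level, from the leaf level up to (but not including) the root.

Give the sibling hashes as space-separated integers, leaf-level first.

Answer: 50 144 327

Derivation:
L0 (leaves): [3, 7, 37, 68, 2, 82, 50], target index=6
L1: h(3,7)=(3*31+7)%997=100 [pair 0] h(37,68)=(37*31+68)%997=218 [pair 1] h(2,82)=(2*31+82)%997=144 [pair 2] h(50,50)=(50*31+50)%997=603 [pair 3] -> [100, 218, 144, 603]
  Sibling for proof at L0: 50
L2: h(100,218)=(100*31+218)%997=327 [pair 0] h(144,603)=(144*31+603)%997=82 [pair 1] -> [327, 82]
  Sibling for proof at L1: 144
L3: h(327,82)=(327*31+82)%997=249 [pair 0] -> [249]
  Sibling for proof at L2: 327
Root: 249
Proof path (sibling hashes from leaf to root): [50, 144, 327]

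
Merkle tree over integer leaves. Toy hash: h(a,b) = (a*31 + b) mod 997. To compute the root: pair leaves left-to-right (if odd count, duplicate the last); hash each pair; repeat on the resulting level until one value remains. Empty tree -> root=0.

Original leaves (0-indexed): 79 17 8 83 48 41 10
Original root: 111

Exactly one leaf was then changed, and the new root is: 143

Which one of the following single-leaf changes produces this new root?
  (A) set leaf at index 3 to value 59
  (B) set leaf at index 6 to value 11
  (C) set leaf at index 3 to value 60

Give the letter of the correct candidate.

Original leaves: [79, 17, 8, 83, 48, 41, 10]
Target new root: 143
Try each candidate change and compute the resulting root:
Candidate A: set leaf[3] = 59 -> leaves = [79, 17, 8, 59, 48, 41, 10]
  L0: [79, 17, 8, 59, 48, 41, 10]
  L1: h(79,17)=(79*31+17)%997=472 h(8,59)=(8*31+59)%997=307 h(48,41)=(48*31+41)%997=532 h(10,10)=(10*31+10)%997=320 -> [472, 307, 532, 320]
  L2: h(472,307)=(472*31+307)%997=981 h(532,320)=(532*31+320)%997=860 -> [981, 860]
  L3: h(981,860)=(981*31+860)%997=364 -> [364]
  root = 364 != target 143
Candidate B: set leaf[6] = 11 -> leaves = [79, 17, 8, 83, 48, 41, 11]
  L0: [79, 17, 8, 83, 48, 41, 11]
  L1: h(79,17)=(79*31+17)%997=472 h(8,83)=(8*31+83)%997=331 h(48,41)=(48*31+41)%997=532 h(11,11)=(11*31+11)%997=352 -> [472, 331, 532, 352]
  L2: h(472,331)=(472*31+331)%997=8 h(532,352)=(532*31+352)%997=892 -> [8, 892]
  L3: h(8,892)=(8*31+892)%997=143 -> [143]
  root = 143 == target 143  ** MATCH **
Candidate C: set leaf[3] = 60 -> leaves = [79, 17, 8, 60, 48, 41, 10]
  L0: [79, 17, 8, 60, 48, 41, 10]
  L1: h(79,17)=(79*31+17)%997=472 h(8,60)=(8*31+60)%997=308 h(48,41)=(48*31+41)%997=532 h(10,10)=(10*31+10)%997=320 -> [472, 308, 532, 320]
  L2: h(472,308)=(472*31+308)%997=982 h(532,320)=(532*31+320)%997=860 -> [982, 860]
  L3: h(982,860)=(982*31+860)%997=395 -> [395]
  root = 395 != target 143
Candidate B produces the target root.

Answer: B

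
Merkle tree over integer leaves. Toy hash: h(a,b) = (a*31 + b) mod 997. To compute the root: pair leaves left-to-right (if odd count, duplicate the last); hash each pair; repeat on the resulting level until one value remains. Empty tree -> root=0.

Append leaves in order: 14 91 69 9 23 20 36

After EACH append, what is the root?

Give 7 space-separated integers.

Answer: 14 525 537 477 453 357 776

Derivation:
After append 14 (leaves=[14]):
  L0: [14]
  root=14
After append 91 (leaves=[14, 91]):
  L0: [14, 91]
  L1: h(14,91)=(14*31+91)%997=525 -> [525]
  root=525
After append 69 (leaves=[14, 91, 69]):
  L0: [14, 91, 69]
  L1: h(14,91)=(14*31+91)%997=525 h(69,69)=(69*31+69)%997=214 -> [525, 214]
  L2: h(525,214)=(525*31+214)%997=537 -> [537]
  root=537
After append 9 (leaves=[14, 91, 69, 9]):
  L0: [14, 91, 69, 9]
  L1: h(14,91)=(14*31+91)%997=525 h(69,9)=(69*31+9)%997=154 -> [525, 154]
  L2: h(525,154)=(525*31+154)%997=477 -> [477]
  root=477
After append 23 (leaves=[14, 91, 69, 9, 23]):
  L0: [14, 91, 69, 9, 23]
  L1: h(14,91)=(14*31+91)%997=525 h(69,9)=(69*31+9)%997=154 h(23,23)=(23*31+23)%997=736 -> [525, 154, 736]
  L2: h(525,154)=(525*31+154)%997=477 h(736,736)=(736*31+736)%997=621 -> [477, 621]
  L3: h(477,621)=(477*31+621)%997=453 -> [453]
  root=453
After append 20 (leaves=[14, 91, 69, 9, 23, 20]):
  L0: [14, 91, 69, 9, 23, 20]
  L1: h(14,91)=(14*31+91)%997=525 h(69,9)=(69*31+9)%997=154 h(23,20)=(23*31+20)%997=733 -> [525, 154, 733]
  L2: h(525,154)=(525*31+154)%997=477 h(733,733)=(733*31+733)%997=525 -> [477, 525]
  L3: h(477,525)=(477*31+525)%997=357 -> [357]
  root=357
After append 36 (leaves=[14, 91, 69, 9, 23, 20, 36]):
  L0: [14, 91, 69, 9, 23, 20, 36]
  L1: h(14,91)=(14*31+91)%997=525 h(69,9)=(69*31+9)%997=154 h(23,20)=(23*31+20)%997=733 h(36,36)=(36*31+36)%997=155 -> [525, 154, 733, 155]
  L2: h(525,154)=(525*31+154)%997=477 h(733,155)=(733*31+155)%997=944 -> [477, 944]
  L3: h(477,944)=(477*31+944)%997=776 -> [776]
  root=776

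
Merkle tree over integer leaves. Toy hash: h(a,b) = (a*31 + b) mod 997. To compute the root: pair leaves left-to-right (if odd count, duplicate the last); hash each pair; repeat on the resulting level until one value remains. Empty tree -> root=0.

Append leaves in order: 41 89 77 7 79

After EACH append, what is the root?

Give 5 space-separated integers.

After append 41 (leaves=[41]):
  L0: [41]
  root=41
After append 89 (leaves=[41, 89]):
  L0: [41, 89]
  L1: h(41,89)=(41*31+89)%997=363 -> [363]
  root=363
After append 77 (leaves=[41, 89, 77]):
  L0: [41, 89, 77]
  L1: h(41,89)=(41*31+89)%997=363 h(77,77)=(77*31+77)%997=470 -> [363, 470]
  L2: h(363,470)=(363*31+470)%997=756 -> [756]
  root=756
After append 7 (leaves=[41, 89, 77, 7]):
  L0: [41, 89, 77, 7]
  L1: h(41,89)=(41*31+89)%997=363 h(77,7)=(77*31+7)%997=400 -> [363, 400]
  L2: h(363,400)=(363*31+400)%997=686 -> [686]
  root=686
After append 79 (leaves=[41, 89, 77, 7, 79]):
  L0: [41, 89, 77, 7, 79]
  L1: h(41,89)=(41*31+89)%997=363 h(77,7)=(77*31+7)%997=400 h(79,79)=(79*31+79)%997=534 -> [363, 400, 534]
  L2: h(363,400)=(363*31+400)%997=686 h(534,534)=(534*31+534)%997=139 -> [686, 139]
  L3: h(686,139)=(686*31+139)%997=468 -> [468]
  root=468

Answer: 41 363 756 686 468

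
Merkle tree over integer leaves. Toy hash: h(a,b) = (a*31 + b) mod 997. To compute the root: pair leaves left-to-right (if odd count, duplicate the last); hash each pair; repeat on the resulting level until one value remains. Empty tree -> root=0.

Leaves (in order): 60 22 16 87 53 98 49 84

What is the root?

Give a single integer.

Answer: 910

Derivation:
L0: [60, 22, 16, 87, 53, 98, 49, 84]
L1: h(60,22)=(60*31+22)%997=885 h(16,87)=(16*31+87)%997=583 h(53,98)=(53*31+98)%997=744 h(49,84)=(49*31+84)%997=606 -> [885, 583, 744, 606]
L2: h(885,583)=(885*31+583)%997=102 h(744,606)=(744*31+606)%997=739 -> [102, 739]
L3: h(102,739)=(102*31+739)%997=910 -> [910]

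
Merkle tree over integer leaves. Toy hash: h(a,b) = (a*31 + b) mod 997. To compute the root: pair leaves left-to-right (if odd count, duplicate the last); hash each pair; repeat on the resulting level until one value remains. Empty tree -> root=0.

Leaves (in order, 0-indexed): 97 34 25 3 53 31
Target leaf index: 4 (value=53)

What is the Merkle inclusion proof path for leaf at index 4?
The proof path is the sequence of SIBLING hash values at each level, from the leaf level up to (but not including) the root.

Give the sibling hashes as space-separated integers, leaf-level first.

L0 (leaves): [97, 34, 25, 3, 53, 31], target index=4
L1: h(97,34)=(97*31+34)%997=50 [pair 0] h(25,3)=(25*31+3)%997=778 [pair 1] h(53,31)=(53*31+31)%997=677 [pair 2] -> [50, 778, 677]
  Sibling for proof at L0: 31
L2: h(50,778)=(50*31+778)%997=334 [pair 0] h(677,677)=(677*31+677)%997=727 [pair 1] -> [334, 727]
  Sibling for proof at L1: 677
L3: h(334,727)=(334*31+727)%997=114 [pair 0] -> [114]
  Sibling for proof at L2: 334
Root: 114
Proof path (sibling hashes from leaf to root): [31, 677, 334]

Answer: 31 677 334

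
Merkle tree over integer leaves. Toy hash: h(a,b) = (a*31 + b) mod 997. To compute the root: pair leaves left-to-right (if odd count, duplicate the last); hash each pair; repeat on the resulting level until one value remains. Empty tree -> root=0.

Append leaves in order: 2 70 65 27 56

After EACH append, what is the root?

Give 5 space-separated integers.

Answer: 2 132 190 152 242

Derivation:
After append 2 (leaves=[2]):
  L0: [2]
  root=2
After append 70 (leaves=[2, 70]):
  L0: [2, 70]
  L1: h(2,70)=(2*31+70)%997=132 -> [132]
  root=132
After append 65 (leaves=[2, 70, 65]):
  L0: [2, 70, 65]
  L1: h(2,70)=(2*31+70)%997=132 h(65,65)=(65*31+65)%997=86 -> [132, 86]
  L2: h(132,86)=(132*31+86)%997=190 -> [190]
  root=190
After append 27 (leaves=[2, 70, 65, 27]):
  L0: [2, 70, 65, 27]
  L1: h(2,70)=(2*31+70)%997=132 h(65,27)=(65*31+27)%997=48 -> [132, 48]
  L2: h(132,48)=(132*31+48)%997=152 -> [152]
  root=152
After append 56 (leaves=[2, 70, 65, 27, 56]):
  L0: [2, 70, 65, 27, 56]
  L1: h(2,70)=(2*31+70)%997=132 h(65,27)=(65*31+27)%997=48 h(56,56)=(56*31+56)%997=795 -> [132, 48, 795]
  L2: h(132,48)=(132*31+48)%997=152 h(795,795)=(795*31+795)%997=515 -> [152, 515]
  L3: h(152,515)=(152*31+515)%997=242 -> [242]
  root=242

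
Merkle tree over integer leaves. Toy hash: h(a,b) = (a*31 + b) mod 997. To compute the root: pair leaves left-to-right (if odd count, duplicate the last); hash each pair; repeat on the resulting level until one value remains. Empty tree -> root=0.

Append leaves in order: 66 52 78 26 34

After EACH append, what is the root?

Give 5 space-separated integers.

After append 66 (leaves=[66]):
  L0: [66]
  root=66
After append 52 (leaves=[66, 52]):
  L0: [66, 52]
  L1: h(66,52)=(66*31+52)%997=104 -> [104]
  root=104
After append 78 (leaves=[66, 52, 78]):
  L0: [66, 52, 78]
  L1: h(66,52)=(66*31+52)%997=104 h(78,78)=(78*31+78)%997=502 -> [104, 502]
  L2: h(104,502)=(104*31+502)%997=735 -> [735]
  root=735
After append 26 (leaves=[66, 52, 78, 26]):
  L0: [66, 52, 78, 26]
  L1: h(66,52)=(66*31+52)%997=104 h(78,26)=(78*31+26)%997=450 -> [104, 450]
  L2: h(104,450)=(104*31+450)%997=683 -> [683]
  root=683
After append 34 (leaves=[66, 52, 78, 26, 34]):
  L0: [66, 52, 78, 26, 34]
  L1: h(66,52)=(66*31+52)%997=104 h(78,26)=(78*31+26)%997=450 h(34,34)=(34*31+34)%997=91 -> [104, 450, 91]
  L2: h(104,450)=(104*31+450)%997=683 h(91,91)=(91*31+91)%997=918 -> [683, 918]
  L3: h(683,918)=(683*31+918)%997=157 -> [157]
  root=157

Answer: 66 104 735 683 157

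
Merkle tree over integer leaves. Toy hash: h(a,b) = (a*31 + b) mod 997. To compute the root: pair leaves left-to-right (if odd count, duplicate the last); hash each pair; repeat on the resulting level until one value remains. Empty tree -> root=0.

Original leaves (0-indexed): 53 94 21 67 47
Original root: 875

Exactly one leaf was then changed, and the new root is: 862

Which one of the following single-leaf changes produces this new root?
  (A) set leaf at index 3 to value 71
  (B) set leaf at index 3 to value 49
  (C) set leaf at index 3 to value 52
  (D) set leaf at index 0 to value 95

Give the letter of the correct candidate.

Answer: D

Derivation:
Original leaves: [53, 94, 21, 67, 47]
Target new root: 862
Try each candidate change and compute the resulting root:
Candidate A: set leaf[3] = 71 -> leaves = [53, 94, 21, 71, 47]
  L0: [53, 94, 21, 71, 47]
  L1: h(53,94)=(53*31+94)%997=740 h(21,71)=(21*31+71)%997=722 h(47,47)=(47*31+47)%997=507 -> [740, 722, 507]
  L2: h(740,722)=(740*31+722)%997=731 h(507,507)=(507*31+507)%997=272 -> [731, 272]
  L3: h(731,272)=(731*31+272)%997=2 -> [2]
  root = 2 != target 862
Candidate B: set leaf[3] = 49 -> leaves = [53, 94, 21, 49, 47]
  L0: [53, 94, 21, 49, 47]
  L1: h(53,94)=(53*31+94)%997=740 h(21,49)=(21*31+49)%997=700 h(47,47)=(47*31+47)%997=507 -> [740, 700, 507]
  L2: h(740,700)=(740*31+700)%997=709 h(507,507)=(507*31+507)%997=272 -> [709, 272]
  L3: h(709,272)=(709*31+272)%997=317 -> [317]
  root = 317 != target 862
Candidate C: set leaf[3] = 52 -> leaves = [53, 94, 21, 52, 47]
  L0: [53, 94, 21, 52, 47]
  L1: h(53,94)=(53*31+94)%997=740 h(21,52)=(21*31+52)%997=703 h(47,47)=(47*31+47)%997=507 -> [740, 703, 507]
  L2: h(740,703)=(740*31+703)%997=712 h(507,507)=(507*31+507)%997=272 -> [712, 272]
  L3: h(712,272)=(712*31+272)%997=410 -> [410]
  root = 410 != target 862
Candidate D: set leaf[0] = 95 -> leaves = [95, 94, 21, 67, 47]
  L0: [95, 94, 21, 67, 47]
  L1: h(95,94)=(95*31+94)%997=48 h(21,67)=(21*31+67)%997=718 h(47,47)=(47*31+47)%997=507 -> [48, 718, 507]
  L2: h(48,718)=(48*31+718)%997=212 h(507,507)=(507*31+507)%997=272 -> [212, 272]
  L3: h(212,272)=(212*31+272)%997=862 -> [862]
  root = 862 == target 862  ** MATCH **
Candidate D produces the target root.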